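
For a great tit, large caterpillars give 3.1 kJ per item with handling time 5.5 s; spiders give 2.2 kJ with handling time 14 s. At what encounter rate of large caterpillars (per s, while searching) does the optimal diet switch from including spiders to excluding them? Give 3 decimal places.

At the threshold, the rate on large caterpillars alone equals the profitability of spiders: λ·3.1/(1 + λ·5.5) = 2.2/14 = 0.1571.
Rearranging, λ(3.1 − 0.1571×5.5) = 0.1571, so λ = 0.1571/2.236 = 0.07029 per s.

0.070 per s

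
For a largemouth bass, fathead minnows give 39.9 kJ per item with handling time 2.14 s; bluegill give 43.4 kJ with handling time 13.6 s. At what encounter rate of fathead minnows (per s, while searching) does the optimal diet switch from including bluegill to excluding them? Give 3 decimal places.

0.096 per s

At the threshold, the rate on fathead minnows alone equals the profitability of bluegill: λ·39.9/(1 + λ·2.14) = 43.4/13.6 = 3.191.
Rearranging, λ(39.9 − 3.191×2.14) = 3.191, so λ = 3.191/33.07 = 0.0965 per s.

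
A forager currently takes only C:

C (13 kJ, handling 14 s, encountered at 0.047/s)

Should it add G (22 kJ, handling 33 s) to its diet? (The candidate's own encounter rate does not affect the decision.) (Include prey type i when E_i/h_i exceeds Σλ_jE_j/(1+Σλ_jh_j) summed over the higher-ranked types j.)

Current rate: (0.047×13)/(1 + 0.047×14) = 0.3685 kJ/s.
G: E/h = 22/33 = 0.6667 kJ/s.
Since 0.6667 > R, including G increases the long-run rate.

Yes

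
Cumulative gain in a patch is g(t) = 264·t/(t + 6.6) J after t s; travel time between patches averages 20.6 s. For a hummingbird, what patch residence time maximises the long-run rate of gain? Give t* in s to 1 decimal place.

11.7 s

Maximise g(t)/(T+t): set derivative to zero → g'(t)(T+t) = g(t).
g'(t) = 264·6.6/(t + 6.6)². Setting 264·6.6/(t+6.6)² = 264t/[(t+6.6)(20.6+t)] gives 6.6(20.6+t) = t(t+6.6), so t² = 6.6×20.6 = 136.
t* = √136 = 11.66 s.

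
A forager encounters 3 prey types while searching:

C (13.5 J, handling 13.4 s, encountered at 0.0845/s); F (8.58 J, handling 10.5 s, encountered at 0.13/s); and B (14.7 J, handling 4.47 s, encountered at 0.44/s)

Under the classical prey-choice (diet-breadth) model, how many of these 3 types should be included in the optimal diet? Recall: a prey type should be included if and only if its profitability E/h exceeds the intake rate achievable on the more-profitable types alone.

1

E/h in descending order: B 3.29, C 1.01, F 0.817 J/s. The optimal diet is the largest prefix of this list for which every included type satisfies E_i/h_i > R on the types above it.
Rate on top 1: 2.18. C: 1.01 < 2.18 → exclude; stop.
Optimal diet: B — 1 of 3 types.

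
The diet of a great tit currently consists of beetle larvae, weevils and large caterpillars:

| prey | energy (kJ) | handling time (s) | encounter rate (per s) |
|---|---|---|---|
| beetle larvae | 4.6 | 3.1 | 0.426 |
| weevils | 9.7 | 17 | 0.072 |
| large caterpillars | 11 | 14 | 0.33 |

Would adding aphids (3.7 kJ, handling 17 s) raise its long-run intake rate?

No

Intake rate on the current diet: R = (0.426×4.6 + 0.072×9.7 + 0.33×11) / (1 + 0.426×3.1 + 0.072×17 + 0.33×14) = 6.288/8.165 = 0.7702 kJ/s.
aphids: E/h = 3.7/17 = 0.2176 kJ/s.
0.2176 < 0.7702, so adding aphids would lower the average — exclude it.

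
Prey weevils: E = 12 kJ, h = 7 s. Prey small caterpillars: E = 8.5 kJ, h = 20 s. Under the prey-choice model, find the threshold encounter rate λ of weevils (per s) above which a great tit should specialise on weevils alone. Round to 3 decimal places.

The zero-one rule: include small caterpillars iff E₂/h₂ > λE₁/(1+λh₁). Equality gives the switch point.
λE₁h₂ = E₂ + λE₂h₁ ⇒ λ = E₂/(E₁h₂ − E₂h₁) = 8.5/(240 − 59.5) = 0.04709 per s.

0.047 per s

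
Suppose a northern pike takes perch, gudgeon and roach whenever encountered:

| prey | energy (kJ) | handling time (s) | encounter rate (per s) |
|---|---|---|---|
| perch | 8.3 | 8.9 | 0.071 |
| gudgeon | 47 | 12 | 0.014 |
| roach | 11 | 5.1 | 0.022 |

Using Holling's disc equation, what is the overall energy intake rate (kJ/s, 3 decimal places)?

R = Σλ_iE_i / (1 + Σλ_ih_i)
Numerator: 0.071×8.3 + 0.014×47 + 0.022×11 = 1.489
Denominator: 1 + 0.071×8.9 + 0.014×12 + 0.022×5.1 = 1.912
R = 1.489/1.912 = 0.7789 kJ/s

0.779 kJ/s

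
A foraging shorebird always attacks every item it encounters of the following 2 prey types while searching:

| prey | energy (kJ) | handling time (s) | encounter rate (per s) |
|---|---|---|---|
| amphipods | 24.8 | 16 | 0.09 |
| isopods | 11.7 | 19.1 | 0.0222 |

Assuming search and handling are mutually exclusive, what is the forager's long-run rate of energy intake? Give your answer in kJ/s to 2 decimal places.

0.87 kJ/s

R = Σλ_iE_i / (1 + Σλ_ih_i)
Numerator: 0.09×24.8 + 0.0222×11.7 = 2.492
Denominator: 1 + 0.09×16 + 0.0222×19.1 = 2.864
R = 2.492/2.864 = 0.87 kJ/s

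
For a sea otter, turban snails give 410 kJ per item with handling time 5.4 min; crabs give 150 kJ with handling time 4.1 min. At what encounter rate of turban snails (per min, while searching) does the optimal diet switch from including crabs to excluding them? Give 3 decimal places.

At the threshold, the rate on turban snails alone equals the profitability of crabs: λ·410/(1 + λ·5.4) = 150/4.1 = 36.59.
Rearranging, λ(410 − 36.59×5.4) = 36.59, so λ = 36.59/212.4 = 0.1722 per min.

0.172 per min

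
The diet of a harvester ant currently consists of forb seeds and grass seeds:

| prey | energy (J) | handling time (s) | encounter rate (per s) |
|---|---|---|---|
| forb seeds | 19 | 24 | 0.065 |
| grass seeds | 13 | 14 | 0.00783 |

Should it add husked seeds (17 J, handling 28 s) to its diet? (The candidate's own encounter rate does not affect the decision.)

Yes

Current rate: (0.065×19 + 0.00783×13)/(1 + 0.065×24 + 0.00783×14) = 0.5007 J/s.
husked seeds: E/h = 17/28 = 0.6071 J/s.
Since 0.6071 > R, including husked seeds increases the long-run rate.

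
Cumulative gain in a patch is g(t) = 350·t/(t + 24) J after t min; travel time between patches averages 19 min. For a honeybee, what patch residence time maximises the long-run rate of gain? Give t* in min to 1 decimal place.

Optimal t* satisfies g'(t*) = g(t*)/(T + t*).
g'(t) = 350·24/(t + 24)². Setting 350·24/(t+24)² = 350t/[(t+24)(19+t)] gives 24(19+t) = t(t+24), so t² = 24×19 = 456.
t* = √456 = 21.35 min.

21.4 min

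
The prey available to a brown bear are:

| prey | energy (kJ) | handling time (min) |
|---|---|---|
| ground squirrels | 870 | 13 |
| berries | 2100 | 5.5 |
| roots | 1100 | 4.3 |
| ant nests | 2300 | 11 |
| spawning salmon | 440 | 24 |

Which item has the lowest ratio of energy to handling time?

spawning salmon

Profitability E/h (kJ/min): ground squirrels = 870/13 = 66.9, berries = 2100/5.5 = 382, roots = 1100/4.3 = 256, ant nests = 2300/11 = 209, spawning salmon = 440/24 = 18.3.
Ranked: berries > roots > ant nests > ground squirrels > spawning salmon.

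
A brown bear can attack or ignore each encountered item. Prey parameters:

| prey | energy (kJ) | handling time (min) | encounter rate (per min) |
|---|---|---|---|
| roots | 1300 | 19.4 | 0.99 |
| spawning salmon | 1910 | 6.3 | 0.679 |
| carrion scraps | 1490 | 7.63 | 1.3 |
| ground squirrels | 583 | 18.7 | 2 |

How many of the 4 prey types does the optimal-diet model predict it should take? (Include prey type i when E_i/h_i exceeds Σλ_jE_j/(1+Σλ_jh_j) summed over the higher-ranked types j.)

Rank by E/h (kJ/min): spawning salmon 303, carrion scraps 195, roots 67, ground squirrels 31.2. Include each in turn until the next type's E/h falls below the running intake rate.
Rate on top 1: 245.7. carrion scraps: 195 < 245.7 → exclude; stop.
Optimal diet: spawning salmon — 1 of 4 types.

1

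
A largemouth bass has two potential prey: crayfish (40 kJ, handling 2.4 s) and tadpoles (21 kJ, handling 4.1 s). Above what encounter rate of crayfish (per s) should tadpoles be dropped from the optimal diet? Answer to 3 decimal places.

Drop tadpoles once their profitability E₂/h₂ falls below the rate achievable on crayfish alone: E₂/h₂ = λE₁/(1 + λh₁).
Solve for λ: λE₁h₂ = E₂(1 + λh₁) → λ(E₁h₂ − E₂h₁) = E₂ → λ = E₂/(E₁h₂ − E₂h₁).
λ = 21/(40×4.1 − 21×2.4) = 21/113.6 = 0.1849 per s.

0.185 per s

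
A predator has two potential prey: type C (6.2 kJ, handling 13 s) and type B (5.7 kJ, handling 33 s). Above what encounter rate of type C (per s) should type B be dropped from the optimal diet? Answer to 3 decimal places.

0.044 per s

Drop type B once their profitability E₂/h₂ falls below the rate achievable on type C alone: E₂/h₂ = λE₁/(1 + λh₁).
Solve for λ: λE₁h₂ = E₂(1 + λh₁) → λ(E₁h₂ − E₂h₁) = E₂ → λ = E₂/(E₁h₂ − E₂h₁).
λ = 5.7/(6.2×33 − 5.7×13) = 5.7/130.5 = 0.04368 per s.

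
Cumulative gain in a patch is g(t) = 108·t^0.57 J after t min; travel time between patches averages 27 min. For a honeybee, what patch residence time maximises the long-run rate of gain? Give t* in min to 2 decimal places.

35.79 min

By the marginal value theorem, leave when the instantaneous gain rate g'(t) equals the habitat-wide average g(t)/(T + t).
g'(t) = 0.57·108·t^-0.43. Setting 0.57·108·t^-0.43 = 108·t^0.57/(27+t) gives 0.57(27+t) = t, so 0.43·t = 0.57×27.
t* = 0.57×27/0.43 = 35.79 min.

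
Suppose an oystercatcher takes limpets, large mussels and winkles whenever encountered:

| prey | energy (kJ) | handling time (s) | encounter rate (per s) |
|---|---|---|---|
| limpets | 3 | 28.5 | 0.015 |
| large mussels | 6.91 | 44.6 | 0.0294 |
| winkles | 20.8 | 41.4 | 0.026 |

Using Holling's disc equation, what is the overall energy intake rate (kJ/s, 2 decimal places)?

0.21 kJ/s

Energy encountered per unit search time: 0.015×3 + 0.0294×6.91 + 0.026×20.8 = 0.789 kJ/s.
Handling time per unit search time: 0.015×28.5 + 0.0294×44.6 + 0.026×41.4 = 2.815.
Rate = 0.789/(1 + 2.815) = 0.2068 kJ/s.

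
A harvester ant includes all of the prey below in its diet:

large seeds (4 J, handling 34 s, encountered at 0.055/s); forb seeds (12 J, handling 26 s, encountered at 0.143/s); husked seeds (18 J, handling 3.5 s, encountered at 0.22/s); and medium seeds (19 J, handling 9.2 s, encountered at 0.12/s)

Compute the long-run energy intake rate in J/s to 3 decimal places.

0.966 J/s

R = (0.055×4 + 0.143×12 + 0.22×18 + 0.12×19) / (1 + 0.055×34 + 0.143×26 + 0.22×3.5 + 0.12×9.2) = 8.176/8.462 = 0.9662 J/s.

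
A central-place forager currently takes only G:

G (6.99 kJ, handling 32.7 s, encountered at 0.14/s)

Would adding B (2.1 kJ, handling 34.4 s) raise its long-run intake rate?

No

On G alone, R = ΣλE/(1+Σλh) = 0.9786/5.578 = 0.1754 kJ/s.
Profitability of B: 2.1/34.4 = 0.06105 kJ/s.
Since 0.06105 < R, time spent handling B is better spent searching.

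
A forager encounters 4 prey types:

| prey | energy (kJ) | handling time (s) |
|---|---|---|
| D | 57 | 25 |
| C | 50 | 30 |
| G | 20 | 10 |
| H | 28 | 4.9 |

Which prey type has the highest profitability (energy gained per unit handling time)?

Profitability E/h (kJ/s): D = 57/25 = 2.28, C = 50/30 = 1.67, G = 20/10 = 2, H = 28/4.9 = 5.71.
Ranked: H > D > G > C.

H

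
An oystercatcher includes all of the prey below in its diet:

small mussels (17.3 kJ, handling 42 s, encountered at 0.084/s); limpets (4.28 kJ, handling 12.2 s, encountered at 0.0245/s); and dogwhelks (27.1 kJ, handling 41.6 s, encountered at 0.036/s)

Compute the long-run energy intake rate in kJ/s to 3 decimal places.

0.401 kJ/s

R = Σλ_iE_i / (1 + Σλ_ih_i)
Numerator: 0.084×17.3 + 0.0245×4.28 + 0.036×27.1 = 2.534
Denominator: 1 + 0.084×42 + 0.0245×12.2 + 0.036×41.6 = 6.325
R = 2.534/6.325 = 0.4006 kJ/s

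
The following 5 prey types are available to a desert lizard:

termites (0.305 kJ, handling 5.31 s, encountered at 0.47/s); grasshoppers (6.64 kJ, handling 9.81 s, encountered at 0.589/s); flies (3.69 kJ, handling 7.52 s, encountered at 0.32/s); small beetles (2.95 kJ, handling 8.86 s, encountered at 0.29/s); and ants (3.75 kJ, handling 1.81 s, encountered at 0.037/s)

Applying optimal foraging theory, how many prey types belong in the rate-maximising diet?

2

Rank by E/h (kJ/s): ants 2.07, grasshoppers 0.677, flies 0.491, small beetles 0.333, termites 0.0574. Include each in turn until the next type's E/h falls below the running intake rate.
Rate on top 1: 0.13. grasshoppers: 0.677 > 0.13 → include.
Rate on top 2: 0.5916. flies: 0.491 < 0.5916 → exclude; stop.
Optimal diet: ants, grasshoppers — 2 of 5 types.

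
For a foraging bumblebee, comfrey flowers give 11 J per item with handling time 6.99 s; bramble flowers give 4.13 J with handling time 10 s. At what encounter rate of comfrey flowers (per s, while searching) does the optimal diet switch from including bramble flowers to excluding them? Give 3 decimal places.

The zero-one rule: include bramble flowers iff E₂/h₂ > λE₁/(1+λh₁). Equality gives the switch point.
λE₁h₂ = E₂ + λE₂h₁ ⇒ λ = E₂/(E₁h₂ − E₂h₁) = 4.13/(110 − 28.87) = 0.05091 per s.

0.051 per s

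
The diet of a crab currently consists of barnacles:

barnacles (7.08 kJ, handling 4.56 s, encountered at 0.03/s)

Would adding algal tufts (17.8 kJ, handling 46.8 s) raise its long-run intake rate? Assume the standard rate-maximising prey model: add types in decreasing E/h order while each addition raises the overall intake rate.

Intake rate on the current diet: R = (0.03×7.08) / (1 + 0.03×4.56) = 0.2124/1.137 = 0.1868 kJ/s.
algal tufts: E/h = 17.8/46.8 = 0.3803 kJ/s.
Since 0.3803 > R, including algal tufts increases the long-run rate.

Yes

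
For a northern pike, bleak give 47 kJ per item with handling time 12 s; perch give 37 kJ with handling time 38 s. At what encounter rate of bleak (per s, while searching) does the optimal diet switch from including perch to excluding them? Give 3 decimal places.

At the threshold, the rate on bleak alone equals the profitability of perch: λ·47/(1 + λ·12) = 37/38 = 0.9737.
Rearranging, λ(47 − 0.9737×12) = 0.9737, so λ = 0.9737/35.32 = 0.02757 per s.

0.028 per s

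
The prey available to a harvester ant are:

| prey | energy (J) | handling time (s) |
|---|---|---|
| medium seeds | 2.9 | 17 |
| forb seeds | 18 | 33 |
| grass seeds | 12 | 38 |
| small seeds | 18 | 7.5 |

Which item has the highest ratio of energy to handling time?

small seeds

In descending order of E/h:
small seeds: 18/7.5 = 2.4 J/s
forb seeds: 18/33 = 0.545 J/s
grass seeds: 12/38 = 0.316 J/s
medium seeds: 2.9/17 = 0.171 J/s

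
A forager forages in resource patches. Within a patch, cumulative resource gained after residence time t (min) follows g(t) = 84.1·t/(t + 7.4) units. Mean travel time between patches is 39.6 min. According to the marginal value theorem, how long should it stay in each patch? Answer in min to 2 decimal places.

17.12 min

Maximise g(t)/(T+t): set derivative to zero → g'(t)(T+t) = g(t).
g'(t) = 84.1·7.4/(t + 7.4)². Setting 84.1·7.4/(t+7.4)² = 84.1t/[(t+7.4)(39.6+t)] gives 7.4(39.6+t) = t(t+7.4), so t² = 7.4×39.6 = 293.
t* = √293 = 17.12 min.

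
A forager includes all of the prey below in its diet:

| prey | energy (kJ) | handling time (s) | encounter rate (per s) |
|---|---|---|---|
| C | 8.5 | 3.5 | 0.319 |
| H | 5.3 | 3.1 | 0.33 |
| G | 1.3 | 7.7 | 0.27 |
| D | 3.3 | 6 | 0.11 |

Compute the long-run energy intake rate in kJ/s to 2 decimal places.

R = Σλ_iE_i / (1 + Σλ_ih_i)
Numerator: 0.319×8.5 + 0.33×5.3 + 0.27×1.3 + 0.11×3.3 = 5.175
Denominator: 1 + 0.319×3.5 + 0.33×3.1 + 0.27×7.7 + 0.11×6 = 5.879
R = 5.175/5.879 = 0.8802 kJ/s

0.88 kJ/s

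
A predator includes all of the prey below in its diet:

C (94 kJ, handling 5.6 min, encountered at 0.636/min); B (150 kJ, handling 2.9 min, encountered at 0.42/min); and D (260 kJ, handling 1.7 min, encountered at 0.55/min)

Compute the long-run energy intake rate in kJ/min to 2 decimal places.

39.58 kJ/min

R = (0.636×94 + 0.42×150 + 0.55×260) / (1 + 0.636×5.6 + 0.42×2.9 + 0.55×1.7) = 265.8/6.715 = 39.58 kJ/min.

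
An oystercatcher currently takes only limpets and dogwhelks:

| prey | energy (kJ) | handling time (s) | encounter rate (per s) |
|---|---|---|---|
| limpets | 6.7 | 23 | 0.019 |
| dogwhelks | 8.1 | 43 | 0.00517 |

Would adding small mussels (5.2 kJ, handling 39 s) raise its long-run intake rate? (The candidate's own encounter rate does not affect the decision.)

Yes

Intake rate on the current diet: R = (0.019×6.7 + 0.00517×8.1) / (1 + 0.019×23 + 0.00517×43) = 0.1692/1.659 = 0.102 kJ/s.
small mussels: E/h = 5.2/39 = 0.1333 kJ/s.
Since 0.1333 > R, including small mussels increases the long-run rate.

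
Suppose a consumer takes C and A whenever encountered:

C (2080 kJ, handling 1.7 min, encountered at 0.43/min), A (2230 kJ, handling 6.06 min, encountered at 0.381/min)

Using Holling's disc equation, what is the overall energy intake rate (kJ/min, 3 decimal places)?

R = (0.43×2080 + 0.381×2230) / (1 + 0.43×1.7 + 0.381×6.06) = 1744/4.04 = 431.7 kJ/min.

431.706 kJ/min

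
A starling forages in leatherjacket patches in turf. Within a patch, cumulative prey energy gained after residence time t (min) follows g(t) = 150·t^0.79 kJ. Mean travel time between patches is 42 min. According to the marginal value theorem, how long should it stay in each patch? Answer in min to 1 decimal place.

By the marginal value theorem, leave when the instantaneous gain rate g'(t) equals the habitat-wide average g(t)/(T + t).
g'(t) = 0.79·150·t^-0.21. Setting 0.79·150·t^-0.21 = 150·t^0.79/(42+t) gives 0.79(42+t) = t, so 0.21·t = 0.79×42.
t* = 0.79×42/0.21 = 158 min.

158.0 min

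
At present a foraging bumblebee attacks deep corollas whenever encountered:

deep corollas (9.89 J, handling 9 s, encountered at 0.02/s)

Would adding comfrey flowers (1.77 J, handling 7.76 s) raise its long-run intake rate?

Current rate: (0.02×9.89)/(1 + 0.02×9) = 0.1676 J/s.
Profitability of comfrey flowers: 1.77/7.76 = 0.2281 J/s.
0.2281 > 0.1676, so adding comfrey flowers raises the average — include it.

Yes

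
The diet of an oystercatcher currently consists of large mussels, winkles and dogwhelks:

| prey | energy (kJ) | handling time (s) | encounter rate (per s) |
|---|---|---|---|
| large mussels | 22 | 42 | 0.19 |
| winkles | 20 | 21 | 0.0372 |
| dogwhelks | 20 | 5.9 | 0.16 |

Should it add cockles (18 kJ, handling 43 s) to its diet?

Intake rate on the current diet: R = (0.19×22 + 0.0372×20 + 0.16×20) / (1 + 0.19×42 + 0.0372×21 + 0.16×5.9) = 8.124/10.71 = 0.7589 kJ/s.
cockles: E/h = 18/43 = 0.4186 kJ/s.
Since 0.4186 < R, time spent handling cockles is better spent searching.

No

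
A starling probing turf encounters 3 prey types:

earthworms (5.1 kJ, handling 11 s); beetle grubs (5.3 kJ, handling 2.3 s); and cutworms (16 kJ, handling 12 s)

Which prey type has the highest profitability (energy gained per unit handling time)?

In descending order of E/h:
beetle grubs: 5.3/2.3 = 2.3 kJ/s
cutworms: 16/12 = 1.33 kJ/s
earthworms: 5.1/11 = 0.464 kJ/s

beetle grubs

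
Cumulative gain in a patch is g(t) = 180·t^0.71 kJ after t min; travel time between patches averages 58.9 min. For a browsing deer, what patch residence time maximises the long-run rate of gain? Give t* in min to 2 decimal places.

By the marginal value theorem, leave when the instantaneous gain rate g'(t) equals the habitat-wide average g(t)/(T + t).
g'(t) = 0.71·180·t^-0.29. Setting 0.71·180·t^-0.29 = 180·t^0.71/(58.9+t) gives 0.71(58.9+t) = t, so 0.29·t = 0.71×58.9.
t* = 0.71×58.9/0.29 = 144.2 min.

144.20 min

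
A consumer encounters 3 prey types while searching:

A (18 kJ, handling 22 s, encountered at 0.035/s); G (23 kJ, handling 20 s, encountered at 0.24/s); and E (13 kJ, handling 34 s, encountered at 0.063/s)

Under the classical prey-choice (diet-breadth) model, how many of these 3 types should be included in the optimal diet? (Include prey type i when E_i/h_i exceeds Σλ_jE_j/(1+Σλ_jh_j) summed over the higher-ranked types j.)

Rank by E/h (kJ/s): G 1.15, A 0.818, E 0.382. Include each in turn until the next type's E/h falls below the running intake rate.
Rate on top 1: 0.9517. A: 0.818 < 0.9517 → exclude; stop.
Optimal diet: G — 1 of 3 types.

1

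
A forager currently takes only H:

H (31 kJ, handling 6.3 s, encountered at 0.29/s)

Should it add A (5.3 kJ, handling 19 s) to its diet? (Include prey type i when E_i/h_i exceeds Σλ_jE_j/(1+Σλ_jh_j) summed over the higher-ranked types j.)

On H alone, R = ΣλE/(1+Σλh) = 8.99/2.827 = 3.18 kJ/s.
A: E/h = 5.3/19 = 0.2789 kJ/s.
Since 0.2789 < R, time spent handling A is better spent searching.

No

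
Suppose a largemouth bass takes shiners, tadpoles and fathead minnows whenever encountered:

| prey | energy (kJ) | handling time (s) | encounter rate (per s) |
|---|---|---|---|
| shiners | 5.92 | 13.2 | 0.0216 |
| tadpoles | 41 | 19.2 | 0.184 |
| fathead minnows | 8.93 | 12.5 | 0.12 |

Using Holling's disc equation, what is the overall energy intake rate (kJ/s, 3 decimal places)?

Energy encountered per unit search time: 0.0216×5.92 + 0.184×41 + 0.12×8.93 = 8.743 kJ/s.
Handling time per unit search time: 0.0216×13.2 + 0.184×19.2 + 0.12×12.5 = 5.318.
Rate = 8.743/(1 + 5.318) = 1.384 kJ/s.

1.384 kJ/s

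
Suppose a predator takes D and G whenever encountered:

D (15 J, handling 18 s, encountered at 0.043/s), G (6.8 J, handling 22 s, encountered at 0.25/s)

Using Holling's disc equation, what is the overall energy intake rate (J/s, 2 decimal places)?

R = (0.043×15 + 0.25×6.8) / (1 + 0.043×18 + 0.25×22) = 2.345/7.274 = 0.3224 J/s.

0.32 J/s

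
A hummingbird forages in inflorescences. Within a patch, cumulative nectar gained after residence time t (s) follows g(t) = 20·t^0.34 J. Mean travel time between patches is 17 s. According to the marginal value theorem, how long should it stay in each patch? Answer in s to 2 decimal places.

8.76 s

By the marginal value theorem, leave when the instantaneous gain rate g'(t) equals the habitat-wide average g(t)/(T + t).
g'(t) = 0.34·20·t^-0.66. Setting 0.34·20·t^-0.66 = 20·t^0.34/(17+t) gives 0.34(17+t) = t, so 0.66·t = 0.34×17.
t* = 0.34×17/0.66 = 8.758 s.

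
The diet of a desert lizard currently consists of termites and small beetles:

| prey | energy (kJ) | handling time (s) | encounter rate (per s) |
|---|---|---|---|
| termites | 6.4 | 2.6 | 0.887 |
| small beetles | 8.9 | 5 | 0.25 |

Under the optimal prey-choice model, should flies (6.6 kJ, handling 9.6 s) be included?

Current rate: (0.887×6.4 + 0.25×8.9)/(1 + 0.887×2.6 + 0.25×5) = 1.734 kJ/s.
flies: E/h = 6.6/9.6 = 0.6875 kJ/s.
0.6875 < 1.734, so adding flies would lower the average — exclude it.

No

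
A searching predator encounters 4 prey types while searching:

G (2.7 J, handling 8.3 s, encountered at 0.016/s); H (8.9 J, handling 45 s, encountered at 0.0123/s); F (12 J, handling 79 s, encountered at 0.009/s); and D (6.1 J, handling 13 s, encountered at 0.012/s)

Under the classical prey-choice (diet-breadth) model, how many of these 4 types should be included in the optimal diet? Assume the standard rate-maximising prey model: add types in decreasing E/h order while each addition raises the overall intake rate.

Profitabilities (E/h, J/s): D 0.469, G 0.325, H 0.198, F 0.152. Add prey in this order while the next type's profitability exceeds the intake rate on those already taken.
Rate on top 1: 0.06332. G: 0.325 > 0.06332 → include.
Rate on top 2: 0.09032. H: 0.198 > 0.09032 → include.
Rate on top 3: 0.1226. F: 0.152 > 0.1226 → include.
Optimal diet: D, G, H, F — 4 of 4 types.

4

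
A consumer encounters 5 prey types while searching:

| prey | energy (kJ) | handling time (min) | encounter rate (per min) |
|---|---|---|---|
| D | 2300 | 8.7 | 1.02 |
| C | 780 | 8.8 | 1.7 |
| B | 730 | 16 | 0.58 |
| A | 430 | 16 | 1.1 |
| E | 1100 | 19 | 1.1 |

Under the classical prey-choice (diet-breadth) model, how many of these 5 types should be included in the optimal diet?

Profitabilities (E/h, kJ/min): D 264, C 88.6, E 57.9, B 45.6, A 26.9. Add prey in this order while the next type's profitability exceeds the intake rate on those already taken.
Rate on top 1: 237.6. C: 88.6 < 237.6 → exclude; stop.
Optimal diet: D — 1 of 5 types.

1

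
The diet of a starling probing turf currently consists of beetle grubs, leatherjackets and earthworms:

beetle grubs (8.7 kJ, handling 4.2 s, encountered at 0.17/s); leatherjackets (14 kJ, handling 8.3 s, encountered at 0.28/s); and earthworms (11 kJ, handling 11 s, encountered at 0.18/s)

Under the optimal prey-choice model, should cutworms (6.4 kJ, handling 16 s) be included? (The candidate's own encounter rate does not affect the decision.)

On beetle grubs, leatherjackets and earthworms alone, R = ΣλE/(1+Σλh) = 7.379/6.018 = 1.226 kJ/s.
cutworms: E/h = 6.4/16 = 0.4 kJ/s.
0.4 < 1.226, so adding cutworms would lower the average — exclude it.

No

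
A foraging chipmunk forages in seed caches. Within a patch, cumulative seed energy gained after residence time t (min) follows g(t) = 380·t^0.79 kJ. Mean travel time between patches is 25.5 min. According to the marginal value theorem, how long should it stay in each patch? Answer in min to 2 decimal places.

By the marginal value theorem, leave when the instantaneous gain rate g'(t) equals the habitat-wide average g(t)/(T + t).
g'(t) = 0.79·380·t^-0.21. Setting 0.79·380·t^-0.21 = 380·t^0.79/(25.5+t) gives 0.79(25.5+t) = t, so 0.21·t = 0.79×25.5.
t* = 0.79×25.5/0.21 = 95.93 min.

95.93 min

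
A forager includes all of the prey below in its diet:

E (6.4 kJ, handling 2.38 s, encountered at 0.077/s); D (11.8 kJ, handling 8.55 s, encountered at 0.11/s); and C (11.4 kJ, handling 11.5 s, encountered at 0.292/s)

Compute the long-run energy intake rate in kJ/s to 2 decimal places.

R = Σλ_iE_i / (1 + Σλ_ih_i)
Numerator: 0.077×6.4 + 0.11×11.8 + 0.292×11.4 = 5.12
Denominator: 1 + 0.077×2.38 + 0.11×8.55 + 0.292×11.5 = 5.482
R = 5.12/5.482 = 0.9339 kJ/s

0.93 kJ/s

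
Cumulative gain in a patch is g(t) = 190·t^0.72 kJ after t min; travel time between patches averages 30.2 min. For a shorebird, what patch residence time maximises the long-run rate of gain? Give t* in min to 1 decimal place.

77.7 min

Maximise g(t)/(T+t): set derivative to zero → g'(t)(T+t) = g(t).
g'(t) = 0.72·190·t^-0.28. Setting 0.72·190·t^-0.28 = 190·t^0.72/(30.2+t) gives 0.72(30.2+t) = t, so 0.28·t = 0.72×30.2.
t* = 0.72×30.2/0.28 = 77.66 min.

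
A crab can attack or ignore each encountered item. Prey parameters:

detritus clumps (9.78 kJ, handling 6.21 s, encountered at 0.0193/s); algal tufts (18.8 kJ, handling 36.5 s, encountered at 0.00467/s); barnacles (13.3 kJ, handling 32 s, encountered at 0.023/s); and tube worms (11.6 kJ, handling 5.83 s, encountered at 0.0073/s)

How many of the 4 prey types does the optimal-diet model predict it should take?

Rank by E/h (kJ/s): tube worms 1.99, detritus clumps 1.57, algal tufts 0.515, barnacles 0.416. Include each in turn until the next type's E/h falls below the running intake rate.
Rate on top 1: 0.08122. detritus clumps: 1.57 > 0.08122 → include.
Rate on top 2: 0.2352. algal tufts: 0.515 > 0.2352 → include.
Rate on top 3: 0.271. barnacles: 0.416 > 0.271 → include.
Optimal diet: tube worms, detritus clumps, algal tufts, barnacles — 4 of 4 types.

4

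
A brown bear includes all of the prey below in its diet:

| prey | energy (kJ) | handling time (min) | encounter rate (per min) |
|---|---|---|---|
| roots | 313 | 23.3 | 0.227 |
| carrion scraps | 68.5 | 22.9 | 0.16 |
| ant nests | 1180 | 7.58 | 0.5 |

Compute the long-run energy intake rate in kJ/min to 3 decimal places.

R = Σλ_iE_i / (1 + Σλ_ih_i)
Numerator: 0.227×313 + 0.16×68.5 + 0.5×1180 = 672
Denominator: 1 + 0.227×23.3 + 0.16×22.9 + 0.5×7.58 = 13.74
R = 672/13.74 = 48.9 kJ/min

48.898 kJ/min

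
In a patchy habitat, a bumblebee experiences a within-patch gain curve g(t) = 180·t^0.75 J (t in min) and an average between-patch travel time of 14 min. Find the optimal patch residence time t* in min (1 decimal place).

42.0 min

Optimal t* satisfies g'(t*) = g(t*)/(T + t*).
g'(t) = 0.75·180·t^-0.25. Setting 0.75·180·t^-0.25 = 180·t^0.75/(14+t) gives 0.75(14+t) = t, so 0.25·t = 0.75×14.
t* = 0.75×14/0.25 = 42 min.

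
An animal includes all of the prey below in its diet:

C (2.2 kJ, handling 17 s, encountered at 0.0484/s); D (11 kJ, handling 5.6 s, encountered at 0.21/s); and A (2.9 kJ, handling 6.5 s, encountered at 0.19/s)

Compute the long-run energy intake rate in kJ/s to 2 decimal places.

0.70 kJ/s

R = Σλ_iE_i / (1 + Σλ_ih_i)
Numerator: 0.0484×2.2 + 0.21×11 + 0.19×2.9 = 2.967
Denominator: 1 + 0.0484×17 + 0.21×5.6 + 0.19×6.5 = 4.234
R = 2.967/4.234 = 0.7009 kJ/s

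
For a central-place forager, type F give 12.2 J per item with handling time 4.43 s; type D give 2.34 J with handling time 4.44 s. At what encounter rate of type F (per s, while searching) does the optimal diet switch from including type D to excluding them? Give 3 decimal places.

0.053 per s

The zero-one rule: include type D iff E₂/h₂ > λE₁/(1+λh₁). Equality gives the switch point.
λE₁h₂ = E₂ + λE₂h₁ ⇒ λ = E₂/(E₁h₂ − E₂h₁) = 2.34/(54.17 − 10.37) = 0.05342 per s.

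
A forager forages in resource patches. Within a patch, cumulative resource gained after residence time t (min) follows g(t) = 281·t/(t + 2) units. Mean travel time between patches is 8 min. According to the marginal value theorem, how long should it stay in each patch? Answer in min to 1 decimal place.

4.0 min

Optimal t* satisfies g'(t*) = g(t*)/(T + t*).
g'(t) = 281·2/(t + 2)². Setting 281·2/(t+2)² = 281t/[(t+2)(8+t)] gives 2(8+t) = t(t+2), so t² = 2×8 = 16.
t* = √16 = 4 min.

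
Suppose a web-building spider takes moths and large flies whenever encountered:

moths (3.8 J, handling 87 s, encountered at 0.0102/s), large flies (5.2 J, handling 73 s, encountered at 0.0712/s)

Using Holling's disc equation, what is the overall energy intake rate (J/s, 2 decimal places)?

Energy encountered per unit search time: 0.0102×3.8 + 0.0712×5.2 = 0.409 J/s.
Handling time per unit search time: 0.0102×87 + 0.0712×73 = 6.085.
Rate = 0.409/(1 + 6.085) = 0.05773 J/s.

0.06 J/s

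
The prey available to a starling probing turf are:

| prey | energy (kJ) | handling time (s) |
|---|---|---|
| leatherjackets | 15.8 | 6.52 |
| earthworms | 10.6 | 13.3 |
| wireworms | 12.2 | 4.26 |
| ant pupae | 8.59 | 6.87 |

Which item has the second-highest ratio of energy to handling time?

In descending order of E/h:
wireworms: 12.2/4.26 = 2.86 kJ/s
leatherjackets: 15.8/6.52 = 2.42 kJ/s
ant pupae: 8.59/6.87 = 1.25 kJ/s
earthworms: 10.6/13.3 = 0.797 kJ/s

leatherjackets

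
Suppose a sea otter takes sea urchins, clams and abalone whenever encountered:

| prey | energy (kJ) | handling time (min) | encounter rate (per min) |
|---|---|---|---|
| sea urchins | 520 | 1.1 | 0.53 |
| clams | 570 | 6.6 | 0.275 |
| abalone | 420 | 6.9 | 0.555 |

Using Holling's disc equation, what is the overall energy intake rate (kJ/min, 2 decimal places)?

Energy encountered per unit search time: 0.53×520 + 0.275×570 + 0.555×420 = 665.5 kJ/min.
Handling time per unit search time: 0.53×1.1 + 0.275×6.6 + 0.555×6.9 = 6.228.
Rate = 665.5/(1 + 6.228) = 92.07 kJ/min.

92.07 kJ/min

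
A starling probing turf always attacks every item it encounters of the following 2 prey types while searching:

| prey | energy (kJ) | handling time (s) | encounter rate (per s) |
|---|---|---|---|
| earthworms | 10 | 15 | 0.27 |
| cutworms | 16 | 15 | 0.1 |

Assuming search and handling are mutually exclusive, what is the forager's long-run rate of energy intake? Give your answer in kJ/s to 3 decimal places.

R = (0.27×10 + 0.1×16) / (1 + 0.27×15 + 0.1×15) = 4.3/6.55 = 0.6565 kJ/s.

0.656 kJ/s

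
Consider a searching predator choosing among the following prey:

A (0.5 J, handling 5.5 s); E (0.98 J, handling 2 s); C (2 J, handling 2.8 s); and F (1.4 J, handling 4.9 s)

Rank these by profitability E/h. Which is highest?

In descending order of E/h:
C: 2/2.8 = 0.714 J/s
E: 0.98/2 = 0.49 J/s
F: 1.4/4.9 = 0.286 J/s
A: 0.5/5.5 = 0.0909 J/s

C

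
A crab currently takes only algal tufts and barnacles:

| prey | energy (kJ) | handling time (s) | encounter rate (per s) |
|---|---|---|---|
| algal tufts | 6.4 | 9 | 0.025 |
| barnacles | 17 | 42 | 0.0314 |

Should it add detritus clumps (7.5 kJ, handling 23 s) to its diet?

Yes

Intake rate on the current diet: R = (0.025×6.4 + 0.0314×17) / (1 + 0.025×9 + 0.0314×42) = 0.6938/2.544 = 0.2727 kJ/s.
Profitability of detritus clumps: 7.5/23 = 0.3261 kJ/s.
0.3261 > 0.2727, so adding detritus clumps raises the average — include it.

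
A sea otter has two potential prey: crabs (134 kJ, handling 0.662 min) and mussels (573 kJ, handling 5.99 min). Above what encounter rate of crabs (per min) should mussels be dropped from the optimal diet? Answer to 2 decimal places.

1.35 per min

Drop mussels once their profitability E₂/h₂ falls below the rate achievable on crabs alone: E₂/h₂ = λE₁/(1 + λh₁).
Solve for λ: λE₁h₂ = E₂(1 + λh₁) → λ(E₁h₂ − E₂h₁) = E₂ → λ = E₂/(E₁h₂ − E₂h₁).
λ = 573/(134×5.99 − 573×0.662) = 573/423.3 = 1.354 per min.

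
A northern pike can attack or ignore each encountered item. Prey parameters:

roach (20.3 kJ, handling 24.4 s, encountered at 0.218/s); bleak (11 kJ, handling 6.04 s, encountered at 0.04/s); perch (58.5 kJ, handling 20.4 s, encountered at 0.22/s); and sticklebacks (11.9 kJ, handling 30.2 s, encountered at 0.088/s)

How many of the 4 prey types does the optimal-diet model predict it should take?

1

E/h in descending order: perch 2.87, bleak 1.82, roach 0.832, sticklebacks 0.394 kJ/s. The optimal diet is the largest prefix of this list for which every included type satisfies E_i/h_i > R on the types above it.
Rate on top 1: 2.345. bleak: 1.82 < 2.345 → exclude; stop.
Optimal diet: perch — 1 of 4 types.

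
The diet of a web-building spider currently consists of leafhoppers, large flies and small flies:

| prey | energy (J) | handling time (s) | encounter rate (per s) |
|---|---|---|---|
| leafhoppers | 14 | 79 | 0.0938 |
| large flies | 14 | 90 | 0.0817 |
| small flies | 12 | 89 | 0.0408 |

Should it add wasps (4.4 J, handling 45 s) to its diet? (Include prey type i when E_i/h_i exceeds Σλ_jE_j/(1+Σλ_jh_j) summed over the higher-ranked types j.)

No

On leafhoppers, large flies and small flies alone, R = ΣλE/(1+Σλh) = 2.947/19.39 = 0.1519 J/s.
wasps: E/h = 4.4/45 = 0.09778 J/s.
Since 0.09778 < R, time spent handling wasps is better spent searching.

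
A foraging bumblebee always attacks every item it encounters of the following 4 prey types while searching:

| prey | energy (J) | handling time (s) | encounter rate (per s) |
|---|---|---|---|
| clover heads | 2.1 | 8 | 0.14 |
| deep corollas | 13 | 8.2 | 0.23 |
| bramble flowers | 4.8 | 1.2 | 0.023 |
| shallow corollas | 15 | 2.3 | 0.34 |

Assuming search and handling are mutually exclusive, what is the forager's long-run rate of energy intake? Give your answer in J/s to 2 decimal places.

1.76 J/s

R = Σλ_iE_i / (1 + Σλ_ih_i)
Numerator: 0.14×2.1 + 0.23×13 + 0.023×4.8 + 0.34×15 = 8.494
Denominator: 1 + 0.14×8 + 0.23×8.2 + 0.023×1.2 + 0.34×2.3 = 4.816
R = 8.494/4.816 = 1.764 J/s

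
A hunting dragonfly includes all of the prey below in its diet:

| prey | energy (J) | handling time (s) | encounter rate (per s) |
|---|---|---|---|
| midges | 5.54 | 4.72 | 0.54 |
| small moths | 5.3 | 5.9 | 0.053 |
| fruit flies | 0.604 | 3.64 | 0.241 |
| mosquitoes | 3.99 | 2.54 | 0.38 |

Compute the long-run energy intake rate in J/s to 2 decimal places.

R = Σλ_iE_i / (1 + Σλ_ih_i)
Numerator: 0.54×5.54 + 0.053×5.3 + 0.241×0.604 + 0.38×3.99 = 4.934
Denominator: 1 + 0.54×4.72 + 0.053×5.9 + 0.241×3.64 + 0.38×2.54 = 5.704
R = 4.934/5.704 = 0.8651 J/s

0.87 J/s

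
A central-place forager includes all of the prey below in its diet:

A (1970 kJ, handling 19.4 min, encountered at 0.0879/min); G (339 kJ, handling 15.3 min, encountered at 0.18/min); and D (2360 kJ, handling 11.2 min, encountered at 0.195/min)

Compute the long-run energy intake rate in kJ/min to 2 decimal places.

Energy encountered per unit search time: 0.0879×1970 + 0.18×339 + 0.195×2360 = 694.4 kJ/min.
Handling time per unit search time: 0.0879×19.4 + 0.18×15.3 + 0.195×11.2 = 6.643.
Rate = 694.4/(1 + 6.643) = 90.85 kJ/min.

90.85 kJ/min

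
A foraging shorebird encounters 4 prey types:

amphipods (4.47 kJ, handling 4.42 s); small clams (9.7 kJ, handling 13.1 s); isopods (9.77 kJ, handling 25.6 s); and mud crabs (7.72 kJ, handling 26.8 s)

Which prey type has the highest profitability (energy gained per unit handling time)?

Profitability E/h (kJ/s): amphipods = 4.47/4.42 = 1.01, small clams = 9.7/13.1 = 0.74, isopods = 9.77/25.6 = 0.382, mud crabs = 7.72/26.8 = 0.288.
Ranked: amphipods > small clams > isopods > mud crabs.

amphipods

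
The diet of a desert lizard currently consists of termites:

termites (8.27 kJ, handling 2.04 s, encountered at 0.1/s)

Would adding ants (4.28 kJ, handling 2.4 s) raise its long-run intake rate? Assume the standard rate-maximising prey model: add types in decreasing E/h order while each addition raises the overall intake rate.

Current rate: (0.1×8.27)/(1 + 0.1×2.04) = 0.6869 kJ/s.
Profitability of ants: 4.28/2.4 = 1.783 kJ/s.
Since 1.783 > R, including ants increases the long-run rate.

Yes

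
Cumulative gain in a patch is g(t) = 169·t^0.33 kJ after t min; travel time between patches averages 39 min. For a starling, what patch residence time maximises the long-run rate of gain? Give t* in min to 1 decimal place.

Optimal t* satisfies g'(t*) = g(t*)/(T + t*).
g'(t) = 0.33·169·t^-0.67. Setting 0.33·169·t^-0.67 = 169·t^0.33/(39+t) gives 0.33(39+t) = t, so 0.67·t = 0.33×39.
t* = 0.33×39/0.67 = 19.21 min.

19.2 min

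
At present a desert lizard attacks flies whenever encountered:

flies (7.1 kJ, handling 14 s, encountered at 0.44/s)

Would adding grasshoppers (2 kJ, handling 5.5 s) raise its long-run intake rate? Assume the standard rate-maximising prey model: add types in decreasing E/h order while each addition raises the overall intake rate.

Current rate: (0.44×7.1)/(1 + 0.44×14) = 0.4363 kJ/s.
Profitability of grasshoppers: 2/5.5 = 0.3636 kJ/s.
Since 0.3636 < R, time spent handling grasshoppers is better spent searching.

No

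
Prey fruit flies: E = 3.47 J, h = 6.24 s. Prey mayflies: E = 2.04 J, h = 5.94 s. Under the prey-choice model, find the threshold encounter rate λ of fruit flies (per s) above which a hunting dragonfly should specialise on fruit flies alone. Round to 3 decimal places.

At the threshold, the rate on fruit flies alone equals the profitability of mayflies: λ·3.47/(1 + λ·6.24) = 2.04/5.94 = 0.3434.
Rearranging, λ(3.47 − 0.3434×6.24) = 0.3434, so λ = 0.3434/1.327 = 0.2588 per s.

0.259 per s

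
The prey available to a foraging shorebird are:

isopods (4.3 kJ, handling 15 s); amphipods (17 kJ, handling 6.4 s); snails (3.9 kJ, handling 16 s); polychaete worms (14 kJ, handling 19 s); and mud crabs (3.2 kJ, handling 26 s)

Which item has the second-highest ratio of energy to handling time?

In descending order of E/h:
amphipods: 17/6.4 = 2.66 kJ/s
polychaete worms: 14/19 = 0.737 kJ/s
isopods: 4.3/15 = 0.287 kJ/s
snails: 3.9/16 = 0.244 kJ/s
mud crabs: 3.2/26 = 0.123 kJ/s

polychaete worms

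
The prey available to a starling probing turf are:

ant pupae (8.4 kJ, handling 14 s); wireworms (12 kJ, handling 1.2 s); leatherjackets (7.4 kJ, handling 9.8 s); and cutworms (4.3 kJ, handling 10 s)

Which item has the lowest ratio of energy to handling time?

Profitability E/h (kJ/s): ant pupae = 8.4/14 = 0.6, wireworms = 12/1.2 = 10, leatherjackets = 7.4/9.8 = 0.755, cutworms = 4.3/10 = 0.43.
Ranked: wireworms > leatherjackets > ant pupae > cutworms.

cutworms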